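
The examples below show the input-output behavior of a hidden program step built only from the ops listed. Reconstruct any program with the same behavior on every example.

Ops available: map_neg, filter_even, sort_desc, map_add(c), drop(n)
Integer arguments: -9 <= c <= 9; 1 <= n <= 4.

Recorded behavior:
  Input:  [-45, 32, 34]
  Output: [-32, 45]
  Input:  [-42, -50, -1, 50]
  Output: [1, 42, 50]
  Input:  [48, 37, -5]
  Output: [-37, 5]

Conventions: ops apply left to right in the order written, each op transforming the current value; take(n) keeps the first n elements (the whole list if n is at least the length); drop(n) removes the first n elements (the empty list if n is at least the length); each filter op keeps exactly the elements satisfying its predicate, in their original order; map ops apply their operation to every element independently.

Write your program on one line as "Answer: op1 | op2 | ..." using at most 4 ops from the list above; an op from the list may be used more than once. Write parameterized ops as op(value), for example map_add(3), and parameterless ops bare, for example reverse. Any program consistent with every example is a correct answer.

sort_desc | map_neg | drop(1)

Check, running the answer program on each example:
  [-45, 32, 34] -> [34, 32, -45] -> [-34, -32, 45] -> [-32, 45]
  [-42, -50, -1, 50] -> [50, -1, -42, -50] -> [-50, 1, 42, 50] -> [1, 42, 50]
  [48, 37, -5] -> [48, 37, -5] -> [-48, -37, 5] -> [-37, 5]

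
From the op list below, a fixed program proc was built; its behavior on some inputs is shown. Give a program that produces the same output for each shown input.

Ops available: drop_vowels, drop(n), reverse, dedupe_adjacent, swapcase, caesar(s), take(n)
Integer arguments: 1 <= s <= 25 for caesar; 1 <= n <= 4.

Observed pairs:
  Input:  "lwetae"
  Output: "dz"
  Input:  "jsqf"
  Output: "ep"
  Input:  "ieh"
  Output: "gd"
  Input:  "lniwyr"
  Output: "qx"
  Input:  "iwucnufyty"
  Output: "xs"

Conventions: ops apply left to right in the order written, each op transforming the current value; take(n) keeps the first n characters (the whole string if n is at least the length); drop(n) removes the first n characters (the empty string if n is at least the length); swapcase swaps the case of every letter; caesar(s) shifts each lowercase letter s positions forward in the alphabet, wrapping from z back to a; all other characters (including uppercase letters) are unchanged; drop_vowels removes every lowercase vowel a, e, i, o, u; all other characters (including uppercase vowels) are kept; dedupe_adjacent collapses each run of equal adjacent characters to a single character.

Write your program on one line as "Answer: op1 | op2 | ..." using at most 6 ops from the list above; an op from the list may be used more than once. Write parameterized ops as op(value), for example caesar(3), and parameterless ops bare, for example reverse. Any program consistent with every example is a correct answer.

reverse | take(4) | caesar(16) | caesar(9) | take(2)

Check, running the answer program on each example:
  "lwetae" -> "eatewl" -> "eate" -> "uqju" -> "dzsd" -> "dz"
  "jsqf" -> "fqsj" -> "fqsj" -> "vgiz" -> "epri" -> "ep"
  "ieh" -> "hei" -> "hei" -> "xuy" -> "gdh" -> "gd"
  "lniwyr" -> "rywinl" -> "rywi" -> "homy" -> "qxvh" -> "qx"
  "iwucnufyty" -> "ytyfuncuwi" -> "ytyf" -> "ojov" -> "xsxe" -> "xs"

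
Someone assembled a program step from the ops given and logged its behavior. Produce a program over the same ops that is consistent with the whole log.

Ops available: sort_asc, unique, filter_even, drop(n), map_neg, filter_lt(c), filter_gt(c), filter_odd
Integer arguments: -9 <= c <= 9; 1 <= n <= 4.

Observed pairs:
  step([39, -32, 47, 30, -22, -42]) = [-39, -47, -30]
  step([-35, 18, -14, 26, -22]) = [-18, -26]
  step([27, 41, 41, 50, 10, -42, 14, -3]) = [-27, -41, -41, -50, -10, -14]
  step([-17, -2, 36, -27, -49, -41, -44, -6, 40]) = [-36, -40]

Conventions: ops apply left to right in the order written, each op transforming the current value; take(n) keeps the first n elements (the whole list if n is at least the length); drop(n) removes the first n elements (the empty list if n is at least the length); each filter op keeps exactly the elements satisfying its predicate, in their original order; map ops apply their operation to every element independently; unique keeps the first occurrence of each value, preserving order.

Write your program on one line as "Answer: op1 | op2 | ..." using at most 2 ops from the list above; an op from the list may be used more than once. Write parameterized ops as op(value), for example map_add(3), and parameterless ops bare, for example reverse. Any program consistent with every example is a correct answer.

filter_gt(2) | map_neg

Check, running the answer program on each example:
  [39, -32, 47, 30, -22, -42] -> [39, 47, 30] -> [-39, -47, -30]
  [-35, 18, -14, 26, -22] -> [18, 26] -> [-18, -26]
  [27, 41, 41, 50, 10, -42, 14, -3] -> [27, 41, 41, 50, 10, 14] -> [-27, -41, -41, -50, -10, -14]
  [-17, -2, 36, -27, -49, -41, -44, -6, 40] -> [36, 40] -> [-36, -40]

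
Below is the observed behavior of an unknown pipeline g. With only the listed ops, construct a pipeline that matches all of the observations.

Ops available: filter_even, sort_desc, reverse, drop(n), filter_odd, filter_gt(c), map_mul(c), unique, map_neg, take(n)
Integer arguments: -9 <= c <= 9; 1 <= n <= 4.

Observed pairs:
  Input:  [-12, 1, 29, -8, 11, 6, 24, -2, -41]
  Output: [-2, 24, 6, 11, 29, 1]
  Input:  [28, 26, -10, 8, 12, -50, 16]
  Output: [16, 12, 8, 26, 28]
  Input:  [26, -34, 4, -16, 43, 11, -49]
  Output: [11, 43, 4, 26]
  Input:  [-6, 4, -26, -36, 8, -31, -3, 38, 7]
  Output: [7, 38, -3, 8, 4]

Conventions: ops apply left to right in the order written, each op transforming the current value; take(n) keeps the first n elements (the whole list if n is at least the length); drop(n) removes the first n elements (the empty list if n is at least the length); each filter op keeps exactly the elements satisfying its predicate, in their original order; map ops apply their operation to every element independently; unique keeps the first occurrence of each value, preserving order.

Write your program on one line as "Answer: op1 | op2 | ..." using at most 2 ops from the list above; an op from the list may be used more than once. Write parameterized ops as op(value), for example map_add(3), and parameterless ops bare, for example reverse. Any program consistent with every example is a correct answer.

reverse | filter_gt(-4)

Check, running the answer program on each example:
  [-12, 1, 29, -8, 11, 6, 24, -2, -41] -> [-41, -2, 24, 6, 11, -8, 29, 1, -12] -> [-2, 24, 6, 11, 29, 1]
  [28, 26, -10, 8, 12, -50, 16] -> [16, -50, 12, 8, -10, 26, 28] -> [16, 12, 8, 26, 28]
  [26, -34, 4, -16, 43, 11, -49] -> [-49, 11, 43, -16, 4, -34, 26] -> [11, 43, 4, 26]
  [-6, 4, -26, -36, 8, -31, -3, 38, 7] -> [7, 38, -3, -31, 8, -36, -26, 4, -6] -> [7, 38, -3, 8, 4]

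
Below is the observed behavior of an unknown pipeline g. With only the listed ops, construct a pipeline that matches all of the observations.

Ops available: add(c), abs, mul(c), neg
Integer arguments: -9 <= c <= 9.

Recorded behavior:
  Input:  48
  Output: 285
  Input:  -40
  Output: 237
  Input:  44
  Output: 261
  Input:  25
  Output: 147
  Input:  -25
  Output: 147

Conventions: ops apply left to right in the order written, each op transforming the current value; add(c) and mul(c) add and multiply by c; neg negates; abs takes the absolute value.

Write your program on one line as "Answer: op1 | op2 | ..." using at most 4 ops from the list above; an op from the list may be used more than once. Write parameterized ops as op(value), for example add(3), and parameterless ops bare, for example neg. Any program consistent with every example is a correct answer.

mul(-6) | abs | add(-3)

Check, running the answer program on each example:
  48 -> -288 -> 288 -> 285
  -40 -> 240 -> 240 -> 237
  44 -> -264 -> 264 -> 261
  25 -> -150 -> 150 -> 147
  -25 -> 150 -> 150 -> 147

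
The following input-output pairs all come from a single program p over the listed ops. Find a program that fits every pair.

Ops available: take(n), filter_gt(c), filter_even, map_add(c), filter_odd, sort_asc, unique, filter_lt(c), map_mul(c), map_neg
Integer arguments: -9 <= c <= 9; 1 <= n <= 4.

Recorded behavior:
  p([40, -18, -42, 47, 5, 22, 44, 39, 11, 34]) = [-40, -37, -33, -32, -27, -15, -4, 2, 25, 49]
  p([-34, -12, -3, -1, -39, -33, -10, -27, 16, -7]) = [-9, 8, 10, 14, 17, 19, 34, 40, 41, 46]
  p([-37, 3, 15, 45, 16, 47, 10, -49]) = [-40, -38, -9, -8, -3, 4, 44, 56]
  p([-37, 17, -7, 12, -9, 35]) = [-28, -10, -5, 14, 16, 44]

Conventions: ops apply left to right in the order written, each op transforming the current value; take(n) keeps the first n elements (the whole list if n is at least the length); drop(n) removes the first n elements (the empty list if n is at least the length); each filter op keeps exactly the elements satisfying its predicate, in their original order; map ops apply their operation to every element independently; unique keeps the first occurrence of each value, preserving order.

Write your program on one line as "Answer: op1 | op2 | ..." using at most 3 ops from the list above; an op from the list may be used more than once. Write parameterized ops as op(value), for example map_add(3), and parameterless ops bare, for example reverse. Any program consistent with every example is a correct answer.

map_neg | sort_asc | map_add(7)

Check, running the answer program on each example:
  [40, -18, -42, 47, 5, 22, 44, 39, 11, 34] -> [-40, 18, 42, -47, -5, -22, -44, -39, -11, -34] -> [-47, -44, -40, -39, -34, -22, -11, -5, 18, 42] -> [-40, -37, -33, -32, -27, -15, -4, 2, 25, 49]
  [-34, -12, -3, -1, -39, -33, -10, -27, 16, -7] -> [34, 12, 3, 1, 39, 33, 10, 27, -16, 7] -> [-16, 1, 3, 7, 10, 12, 27, 33, 34, 39] -> [-9, 8, 10, 14, 17, 19, 34, 40, 41, 46]
  [-37, 3, 15, 45, 16, 47, 10, -49] -> [37, -3, -15, -45, -16, -47, -10, 49] -> [-47, -45, -16, -15, -10, -3, 37, 49] -> [-40, -38, -9, -8, -3, 4, 44, 56]
  [-37, 17, -7, 12, -9, 35] -> [37, -17, 7, -12, 9, -35] -> [-35, -17, -12, 7, 9, 37] -> [-28, -10, -5, 14, 16, 44]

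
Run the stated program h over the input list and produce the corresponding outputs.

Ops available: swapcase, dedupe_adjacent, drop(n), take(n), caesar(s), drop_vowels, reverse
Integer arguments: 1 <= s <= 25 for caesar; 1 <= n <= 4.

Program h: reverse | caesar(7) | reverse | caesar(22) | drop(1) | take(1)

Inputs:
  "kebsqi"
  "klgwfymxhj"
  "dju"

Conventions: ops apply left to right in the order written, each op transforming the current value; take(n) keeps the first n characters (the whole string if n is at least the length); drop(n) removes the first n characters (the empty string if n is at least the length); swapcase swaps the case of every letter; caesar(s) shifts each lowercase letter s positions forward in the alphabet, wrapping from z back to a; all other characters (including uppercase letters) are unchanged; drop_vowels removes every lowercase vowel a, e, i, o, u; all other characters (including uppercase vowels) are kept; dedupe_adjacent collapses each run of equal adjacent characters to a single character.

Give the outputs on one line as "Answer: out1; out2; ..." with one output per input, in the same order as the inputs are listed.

Execution, op by op:
  "kebsqi" -> "iqsbek" -> "pxzilr" -> "rlizxp" -> "nhevtl" -> "hevtl" -> "h"
  "klgwfymxhj" -> "jhxmyfwglk" -> "qoetfmdnsr" -> "rsndmfteoq" -> "nojzibpakm" -> "ojzibpakm" -> "o"
  "dju" -> "ujd" -> "bqk" -> "kqb" -> "gmx" -> "mx" -> "m"

"h"; "o"; "m"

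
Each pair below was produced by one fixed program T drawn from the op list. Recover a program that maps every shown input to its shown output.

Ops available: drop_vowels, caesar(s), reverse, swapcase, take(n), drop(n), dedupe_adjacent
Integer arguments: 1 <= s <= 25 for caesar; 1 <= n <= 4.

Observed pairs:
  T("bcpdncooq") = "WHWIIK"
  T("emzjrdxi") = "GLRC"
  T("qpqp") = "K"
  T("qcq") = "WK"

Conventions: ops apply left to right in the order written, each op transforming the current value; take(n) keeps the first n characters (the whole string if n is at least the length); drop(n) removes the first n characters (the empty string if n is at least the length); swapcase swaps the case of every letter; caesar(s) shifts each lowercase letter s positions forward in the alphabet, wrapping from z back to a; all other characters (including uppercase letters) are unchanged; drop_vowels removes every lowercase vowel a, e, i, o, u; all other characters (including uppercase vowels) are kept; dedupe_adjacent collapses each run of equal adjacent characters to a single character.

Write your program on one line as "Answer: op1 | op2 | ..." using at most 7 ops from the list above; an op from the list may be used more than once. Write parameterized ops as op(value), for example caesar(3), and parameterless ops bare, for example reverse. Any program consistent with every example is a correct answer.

caesar(5) | drop_vowels | caesar(2) | drop(1) | caesar(13) | swapcase

Check, running the answer program on each example:
  "bcpdncooq" -> "ghuishttv" -> "ghshttv" -> "ijujvvx" -> "jujvvx" -> "whwiik" -> "WHWIIK"
  "emzjrdxi" -> "jreowicn" -> "jrwcn" -> "ltyep" -> "tyep" -> "glrc" -> "GLRC"
  "qpqp" -> "vuvu" -> "vv" -> "xx" -> "x" -> "k" -> "K"
  "qcq" -> "vhv" -> "vhv" -> "xjx" -> "jx" -> "wk" -> "WK"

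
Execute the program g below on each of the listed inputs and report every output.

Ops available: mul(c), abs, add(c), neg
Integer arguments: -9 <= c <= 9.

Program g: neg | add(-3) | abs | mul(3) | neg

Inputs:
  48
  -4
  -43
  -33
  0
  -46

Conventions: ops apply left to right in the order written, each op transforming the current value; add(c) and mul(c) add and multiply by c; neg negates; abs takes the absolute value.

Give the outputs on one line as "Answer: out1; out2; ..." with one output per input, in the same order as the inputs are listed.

Execution, op by op:
  48 -> -48 -> -51 -> 51 -> 153 -> -153
  -4 -> 4 -> 1 -> 1 -> 3 -> -3
  -43 -> 43 -> 40 -> 40 -> 120 -> -120
  -33 -> 33 -> 30 -> 30 -> 90 -> -90
  0 -> 0 -> -3 -> 3 -> 9 -> -9
  -46 -> 46 -> 43 -> 43 -> 129 -> -129

-153; -3; -120; -90; -9; -129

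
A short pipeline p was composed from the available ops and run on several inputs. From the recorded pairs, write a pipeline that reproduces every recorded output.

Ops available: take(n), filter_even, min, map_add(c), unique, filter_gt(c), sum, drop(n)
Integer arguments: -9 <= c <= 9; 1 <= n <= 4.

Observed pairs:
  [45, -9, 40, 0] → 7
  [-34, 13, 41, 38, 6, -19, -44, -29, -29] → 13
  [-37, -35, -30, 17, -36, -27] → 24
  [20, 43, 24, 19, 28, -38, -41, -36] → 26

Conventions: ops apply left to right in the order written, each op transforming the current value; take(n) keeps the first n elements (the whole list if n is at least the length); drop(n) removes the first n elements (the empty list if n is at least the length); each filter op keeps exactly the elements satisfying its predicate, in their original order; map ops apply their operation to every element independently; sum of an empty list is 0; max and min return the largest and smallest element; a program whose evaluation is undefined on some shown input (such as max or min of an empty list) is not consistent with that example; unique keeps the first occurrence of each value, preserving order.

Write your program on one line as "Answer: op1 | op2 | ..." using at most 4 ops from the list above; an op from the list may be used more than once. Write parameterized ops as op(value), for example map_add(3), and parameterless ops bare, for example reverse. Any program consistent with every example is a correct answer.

unique | filter_gt(-5) | map_add(7) | min

Check, running the answer program on each example:
  [45, -9, 40, 0] -> [45, -9, 40, 0] -> [45, 40, 0] -> [52, 47, 7] -> 7
  [-34, 13, 41, 38, 6, -19, -44, -29, -29] -> [-34, 13, 41, 38, 6, -19, -44, -29] -> [13, 41, 38, 6] -> [20, 48, 45, 13] -> 13
  [-37, -35, -30, 17, -36, -27] -> [-37, -35, -30, 17, -36, -27] -> [17] -> [24] -> 24
  [20, 43, 24, 19, 28, -38, -41, -36] -> [20, 43, 24, 19, 28, -38, -41, -36] -> [20, 43, 24, 19, 28] -> [27, 50, 31, 26, 35] -> 26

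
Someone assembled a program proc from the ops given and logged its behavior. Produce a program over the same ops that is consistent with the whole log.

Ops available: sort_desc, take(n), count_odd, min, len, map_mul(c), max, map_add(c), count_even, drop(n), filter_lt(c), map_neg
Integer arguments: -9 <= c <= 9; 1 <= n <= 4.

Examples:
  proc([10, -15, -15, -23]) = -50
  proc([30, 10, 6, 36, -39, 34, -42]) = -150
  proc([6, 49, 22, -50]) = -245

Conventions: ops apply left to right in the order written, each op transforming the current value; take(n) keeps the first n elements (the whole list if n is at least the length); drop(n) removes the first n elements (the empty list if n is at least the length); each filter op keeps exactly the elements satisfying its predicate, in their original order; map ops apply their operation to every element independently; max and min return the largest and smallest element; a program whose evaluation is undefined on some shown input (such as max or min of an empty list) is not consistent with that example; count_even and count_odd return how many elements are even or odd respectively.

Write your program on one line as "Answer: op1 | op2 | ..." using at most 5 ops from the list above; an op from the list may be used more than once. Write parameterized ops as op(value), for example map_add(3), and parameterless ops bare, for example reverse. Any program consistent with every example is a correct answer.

take(2) | map_mul(-5) | filter_lt(0) | min

Check, running the answer program on each example:
  [10, -15, -15, -23] -> [10, -15] -> [-50, 75] -> [-50] -> -50
  [30, 10, 6, 36, -39, 34, -42] -> [30, 10] -> [-150, -50] -> [-150, -50] -> -150
  [6, 49, 22, -50] -> [6, 49] -> [-30, -245] -> [-30, -245] -> -245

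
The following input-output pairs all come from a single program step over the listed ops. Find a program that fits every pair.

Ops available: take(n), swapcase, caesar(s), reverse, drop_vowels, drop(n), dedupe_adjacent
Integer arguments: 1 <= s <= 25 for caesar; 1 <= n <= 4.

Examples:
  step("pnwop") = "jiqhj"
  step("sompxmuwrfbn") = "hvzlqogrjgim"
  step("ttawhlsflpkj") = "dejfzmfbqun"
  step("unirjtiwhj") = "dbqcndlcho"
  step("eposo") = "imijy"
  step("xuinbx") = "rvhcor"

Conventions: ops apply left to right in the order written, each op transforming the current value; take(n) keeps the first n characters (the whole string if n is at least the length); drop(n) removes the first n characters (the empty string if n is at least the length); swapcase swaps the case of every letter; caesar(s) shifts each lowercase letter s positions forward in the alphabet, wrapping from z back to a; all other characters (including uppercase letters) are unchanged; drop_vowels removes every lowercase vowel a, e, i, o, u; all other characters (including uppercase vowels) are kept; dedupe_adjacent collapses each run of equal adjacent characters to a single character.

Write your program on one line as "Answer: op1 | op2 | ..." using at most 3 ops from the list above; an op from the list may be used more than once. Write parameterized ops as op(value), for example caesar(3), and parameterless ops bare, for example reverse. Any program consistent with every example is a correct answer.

caesar(20) | dedupe_adjacent | reverse

Check, running the answer program on each example:
  "pnwop" -> "jhqij" -> "jhqij" -> "jiqhj"
  "sompxmuwrfbn" -> "migjrgoqlzvh" -> "migjrgoqlzvh" -> "hvzlqogrjgim"
  "ttawhlsflpkj" -> "nnuqbfmzfjed" -> "nuqbfmzfjed" -> "dejfzmfbqun"
  "unirjtiwhj" -> "ohcldncqbd" -> "ohcldncqbd" -> "dbqcndlcho"
  "eposo" -> "yjimi" -> "yjimi" -> "imijy"
  "xuinbx" -> "rochvr" -> "rochvr" -> "rvhcor"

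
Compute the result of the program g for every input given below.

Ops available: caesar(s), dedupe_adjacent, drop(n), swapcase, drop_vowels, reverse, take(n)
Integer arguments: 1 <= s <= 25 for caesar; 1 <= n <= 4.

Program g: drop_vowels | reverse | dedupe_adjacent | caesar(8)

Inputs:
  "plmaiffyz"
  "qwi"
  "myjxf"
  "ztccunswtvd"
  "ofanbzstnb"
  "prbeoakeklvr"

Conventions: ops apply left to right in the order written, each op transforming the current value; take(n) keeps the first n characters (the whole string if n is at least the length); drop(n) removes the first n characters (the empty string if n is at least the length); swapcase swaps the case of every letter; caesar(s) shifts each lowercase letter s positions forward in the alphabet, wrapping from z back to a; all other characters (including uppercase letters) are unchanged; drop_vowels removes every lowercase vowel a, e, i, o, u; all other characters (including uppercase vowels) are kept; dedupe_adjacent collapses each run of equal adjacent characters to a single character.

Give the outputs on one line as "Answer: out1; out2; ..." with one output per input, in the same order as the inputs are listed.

Execution, op by op:
  "plmaiffyz" -> "plmffyz" -> "zyffmlp" -> "zyfmlp" -> "hgnutx"
  "qwi" -> "qw" -> "wq" -> "wq" -> "ey"
  "myjxf" -> "myjxf" -> "fxjym" -> "fxjym" -> "nfrgu"
  "ztccunswtvd" -> "ztccnswtvd" -> "dvtwsncctz" -> "dvtwsnctz" -> "ldbeavkbh"
  "ofanbzstnb" -> "fnbzstnb" -> "bntszbnf" -> "bntszbnf" -> "jvbahjvn"
  "prbeoakeklvr" -> "prbkklvr" -> "rvlkkbrp" -> "rvlkbrp" -> "zdtsjzx"

"hgnutx"; "ey"; "nfrgu"; "ldbeavkbh"; "jvbahjvn"; "zdtsjzx"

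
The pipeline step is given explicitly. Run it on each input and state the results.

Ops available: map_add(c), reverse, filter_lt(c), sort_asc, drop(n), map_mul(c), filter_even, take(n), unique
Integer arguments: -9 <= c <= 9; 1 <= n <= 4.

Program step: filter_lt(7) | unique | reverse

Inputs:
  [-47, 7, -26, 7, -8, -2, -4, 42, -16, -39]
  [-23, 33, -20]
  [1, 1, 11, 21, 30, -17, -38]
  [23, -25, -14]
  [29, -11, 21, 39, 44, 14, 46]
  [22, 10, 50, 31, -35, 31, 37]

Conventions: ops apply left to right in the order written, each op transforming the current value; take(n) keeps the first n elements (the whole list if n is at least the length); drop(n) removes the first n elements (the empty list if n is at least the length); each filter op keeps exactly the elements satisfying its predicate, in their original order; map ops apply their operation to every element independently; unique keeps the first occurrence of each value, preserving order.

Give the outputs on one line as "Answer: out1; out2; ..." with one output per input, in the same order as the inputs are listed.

Execution, op by op:
  [-47, 7, -26, 7, -8, -2, -4, 42, -16, -39] -> [-47, -26, -8, -2, -4, -16, -39] -> [-47, -26, -8, -2, -4, -16, -39] -> [-39, -16, -4, -2, -8, -26, -47]
  [-23, 33, -20] -> [-23, -20] -> [-23, -20] -> [-20, -23]
  [1, 1, 11, 21, 30, -17, -38] -> [1, 1, -17, -38] -> [1, -17, -38] -> [-38, -17, 1]
  [23, -25, -14] -> [-25, -14] -> [-25, -14] -> [-14, -25]
  [29, -11, 21, 39, 44, 14, 46] -> [-11] -> [-11] -> [-11]
  [22, 10, 50, 31, -35, 31, 37] -> [-35] -> [-35] -> [-35]

[-39, -16, -4, -2, -8, -26, -47]; [-20, -23]; [-38, -17, 1]; [-14, -25]; [-11]; [-35]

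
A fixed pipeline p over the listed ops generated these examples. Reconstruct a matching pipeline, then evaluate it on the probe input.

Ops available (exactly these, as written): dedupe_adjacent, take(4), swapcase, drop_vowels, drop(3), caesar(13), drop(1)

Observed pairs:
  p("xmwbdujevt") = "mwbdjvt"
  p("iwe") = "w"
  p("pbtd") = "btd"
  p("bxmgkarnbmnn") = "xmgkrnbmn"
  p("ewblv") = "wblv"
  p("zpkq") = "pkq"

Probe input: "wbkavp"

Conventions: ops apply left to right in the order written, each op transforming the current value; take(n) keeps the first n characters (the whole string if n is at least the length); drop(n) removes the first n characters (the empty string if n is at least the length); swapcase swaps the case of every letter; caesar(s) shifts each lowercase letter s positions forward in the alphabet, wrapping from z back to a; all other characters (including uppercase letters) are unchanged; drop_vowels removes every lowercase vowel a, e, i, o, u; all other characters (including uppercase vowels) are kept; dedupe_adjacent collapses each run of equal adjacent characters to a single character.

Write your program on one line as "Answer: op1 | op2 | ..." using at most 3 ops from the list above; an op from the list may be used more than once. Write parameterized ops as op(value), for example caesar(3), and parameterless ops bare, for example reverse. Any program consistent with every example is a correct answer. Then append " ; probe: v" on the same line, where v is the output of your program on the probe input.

dedupe_adjacent | drop(1) | drop_vowels ; probe: "bkvp"

Check, running the answer program on each example:
  "xmwbdujevt" -> "xmwbdujevt" -> "mwbdujevt" -> "mwbdjvt"
  "iwe" -> "iwe" -> "we" -> "w"
  "pbtd" -> "pbtd" -> "btd" -> "btd"
  "bxmgkarnbmnn" -> "bxmgkarnbmn" -> "xmgkarnbmn" -> "xmgkrnbmn"
  "ewblv" -> "ewblv" -> "wblv" -> "wblv"
  "zpkq" -> "zpkq" -> "pkq" -> "pkq"
  probe: "wbkavp" -> "wbkavp" -> "bkavp" -> "bkvp"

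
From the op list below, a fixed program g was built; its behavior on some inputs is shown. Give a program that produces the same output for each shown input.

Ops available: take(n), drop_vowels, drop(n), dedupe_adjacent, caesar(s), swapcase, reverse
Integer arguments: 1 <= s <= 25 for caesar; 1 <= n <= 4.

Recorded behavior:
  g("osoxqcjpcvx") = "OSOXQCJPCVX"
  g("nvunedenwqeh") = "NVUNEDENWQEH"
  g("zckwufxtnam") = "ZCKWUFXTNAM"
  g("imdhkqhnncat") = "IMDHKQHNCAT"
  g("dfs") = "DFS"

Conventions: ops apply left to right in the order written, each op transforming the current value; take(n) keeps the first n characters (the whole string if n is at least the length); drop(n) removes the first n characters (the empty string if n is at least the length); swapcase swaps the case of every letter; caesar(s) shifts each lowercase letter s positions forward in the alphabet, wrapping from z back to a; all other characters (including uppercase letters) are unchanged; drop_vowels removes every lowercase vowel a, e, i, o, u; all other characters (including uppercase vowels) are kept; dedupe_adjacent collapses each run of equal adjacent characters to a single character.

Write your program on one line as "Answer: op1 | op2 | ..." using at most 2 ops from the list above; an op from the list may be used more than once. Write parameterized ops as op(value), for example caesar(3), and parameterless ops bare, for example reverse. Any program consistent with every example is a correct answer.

swapcase | dedupe_adjacent

Check, running the answer program on each example:
  "osoxqcjpcvx" -> "OSOXQCJPCVX" -> "OSOXQCJPCVX"
  "nvunedenwqeh" -> "NVUNEDENWQEH" -> "NVUNEDENWQEH"
  "zckwufxtnam" -> "ZCKWUFXTNAM" -> "ZCKWUFXTNAM"
  "imdhkqhnncat" -> "IMDHKQHNNCAT" -> "IMDHKQHNCAT"
  "dfs" -> "DFS" -> "DFS"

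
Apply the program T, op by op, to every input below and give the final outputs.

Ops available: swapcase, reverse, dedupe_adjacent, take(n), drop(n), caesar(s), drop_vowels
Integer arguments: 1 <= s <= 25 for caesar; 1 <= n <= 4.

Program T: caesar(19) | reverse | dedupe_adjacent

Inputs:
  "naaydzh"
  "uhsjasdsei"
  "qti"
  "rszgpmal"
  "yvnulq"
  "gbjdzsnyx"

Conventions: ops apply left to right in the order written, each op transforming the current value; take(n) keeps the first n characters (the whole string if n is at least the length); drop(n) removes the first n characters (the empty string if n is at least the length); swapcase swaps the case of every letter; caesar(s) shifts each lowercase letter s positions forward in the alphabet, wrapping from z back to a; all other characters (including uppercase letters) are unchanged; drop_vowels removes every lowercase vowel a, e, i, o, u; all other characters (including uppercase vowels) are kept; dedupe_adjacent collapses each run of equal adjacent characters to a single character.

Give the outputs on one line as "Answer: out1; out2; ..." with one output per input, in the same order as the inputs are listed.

"aswrtg"; "bxlwltclan"; "bmj"; "etfizslk"; "jengor"; "qrglswcuz"

Execution, op by op:
  "naaydzh" -> "gttrwsa" -> "aswrttg" -> "aswrtg"
  "uhsjasdsei" -> "nalctlwlxb" -> "bxlwltclan" -> "bxlwltclan"
  "qti" -> "jmb" -> "bmj" -> "bmj"
  "rszgpmal" -> "klszifte" -> "etfizslk" -> "etfizslk"
  "yvnulq" -> "rognej" -> "jengor" -> "jengor"
  "gbjdzsnyx" -> "zucwslgrq" -> "qrglswcuz" -> "qrglswcuz"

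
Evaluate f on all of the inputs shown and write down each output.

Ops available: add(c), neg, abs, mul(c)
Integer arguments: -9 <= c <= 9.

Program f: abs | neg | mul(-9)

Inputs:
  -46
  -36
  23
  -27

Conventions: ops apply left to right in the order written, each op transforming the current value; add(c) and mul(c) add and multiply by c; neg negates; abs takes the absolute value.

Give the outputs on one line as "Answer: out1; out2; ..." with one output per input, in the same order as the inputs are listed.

Execution, op by op:
  -46 -> 46 -> -46 -> 414
  -36 -> 36 -> -36 -> 324
  23 -> 23 -> -23 -> 207
  -27 -> 27 -> -27 -> 243

414; 324; 207; 243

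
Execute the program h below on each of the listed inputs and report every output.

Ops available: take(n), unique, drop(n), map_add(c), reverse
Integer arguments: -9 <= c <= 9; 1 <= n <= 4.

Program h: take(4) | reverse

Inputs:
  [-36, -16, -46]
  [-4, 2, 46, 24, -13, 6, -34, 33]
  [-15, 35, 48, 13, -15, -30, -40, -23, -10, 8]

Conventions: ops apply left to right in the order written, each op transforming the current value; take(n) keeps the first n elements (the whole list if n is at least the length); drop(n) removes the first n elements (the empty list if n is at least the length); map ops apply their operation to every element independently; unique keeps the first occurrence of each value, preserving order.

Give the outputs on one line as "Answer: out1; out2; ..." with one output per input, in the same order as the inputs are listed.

Execution, op by op:
  [-36, -16, -46] -> [-36, -16, -46] -> [-46, -16, -36]
  [-4, 2, 46, 24, -13, 6, -34, 33] -> [-4, 2, 46, 24] -> [24, 46, 2, -4]
  [-15, 35, 48, 13, -15, -30, -40, -23, -10, 8] -> [-15, 35, 48, 13] -> [13, 48, 35, -15]

[-46, -16, -36]; [24, 46, 2, -4]; [13, 48, 35, -15]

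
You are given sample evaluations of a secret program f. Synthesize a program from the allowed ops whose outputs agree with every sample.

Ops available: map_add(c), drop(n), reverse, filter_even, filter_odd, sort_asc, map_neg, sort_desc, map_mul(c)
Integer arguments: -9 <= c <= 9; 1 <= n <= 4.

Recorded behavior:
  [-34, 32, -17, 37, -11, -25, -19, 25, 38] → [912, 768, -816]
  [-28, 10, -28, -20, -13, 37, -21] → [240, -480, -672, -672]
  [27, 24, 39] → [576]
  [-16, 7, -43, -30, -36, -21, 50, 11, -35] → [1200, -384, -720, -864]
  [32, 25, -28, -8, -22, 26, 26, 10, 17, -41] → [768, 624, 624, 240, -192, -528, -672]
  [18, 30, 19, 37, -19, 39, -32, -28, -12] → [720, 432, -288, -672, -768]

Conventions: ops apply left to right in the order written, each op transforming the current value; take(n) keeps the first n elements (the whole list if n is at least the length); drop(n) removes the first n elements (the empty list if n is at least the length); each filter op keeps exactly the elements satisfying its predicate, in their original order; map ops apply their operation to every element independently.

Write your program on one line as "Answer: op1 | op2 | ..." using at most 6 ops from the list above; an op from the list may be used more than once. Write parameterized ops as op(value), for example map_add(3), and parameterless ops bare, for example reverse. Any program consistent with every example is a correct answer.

filter_even | map_neg | map_mul(4) | sort_asc | map_mul(-6)

Check, running the answer program on each example:
  [-34, 32, -17, 37, -11, -25, -19, 25, 38] -> [-34, 32, 38] -> [34, -32, -38] -> [136, -128, -152] -> [-152, -128, 136] -> [912, 768, -816]
  [-28, 10, -28, -20, -13, 37, -21] -> [-28, 10, -28, -20] -> [28, -10, 28, 20] -> [112, -40, 112, 80] -> [-40, 80, 112, 112] -> [240, -480, -672, -672]
  [27, 24, 39] -> [24] -> [-24] -> [-96] -> [-96] -> [576]
  [-16, 7, -43, -30, -36, -21, 50, 11, -35] -> [-16, -30, -36, 50] -> [16, 30, 36, -50] -> [64, 120, 144, -200] -> [-200, 64, 120, 144] -> [1200, -384, -720, -864]
  [32, 25, -28, -8, -22, 26, 26, 10, 17, -41] -> [32, -28, -8, -22, 26, 26, 10] -> [-32, 28, 8, 22, -26, -26, -10] -> [-128, 112, 32, 88, -104, -104, -40] -> [-128, -104, -104, -40, 32, 88, 112] -> [768, 624, 624, 240, -192, -528, -672]
  [18, 30, 19, 37, -19, 39, -32, -28, -12] -> [18, 30, -32, -28, -12] -> [-18, -30, 32, 28, 12] -> [-72, -120, 128, 112, 48] -> [-120, -72, 48, 112, 128] -> [720, 432, -288, -672, -768]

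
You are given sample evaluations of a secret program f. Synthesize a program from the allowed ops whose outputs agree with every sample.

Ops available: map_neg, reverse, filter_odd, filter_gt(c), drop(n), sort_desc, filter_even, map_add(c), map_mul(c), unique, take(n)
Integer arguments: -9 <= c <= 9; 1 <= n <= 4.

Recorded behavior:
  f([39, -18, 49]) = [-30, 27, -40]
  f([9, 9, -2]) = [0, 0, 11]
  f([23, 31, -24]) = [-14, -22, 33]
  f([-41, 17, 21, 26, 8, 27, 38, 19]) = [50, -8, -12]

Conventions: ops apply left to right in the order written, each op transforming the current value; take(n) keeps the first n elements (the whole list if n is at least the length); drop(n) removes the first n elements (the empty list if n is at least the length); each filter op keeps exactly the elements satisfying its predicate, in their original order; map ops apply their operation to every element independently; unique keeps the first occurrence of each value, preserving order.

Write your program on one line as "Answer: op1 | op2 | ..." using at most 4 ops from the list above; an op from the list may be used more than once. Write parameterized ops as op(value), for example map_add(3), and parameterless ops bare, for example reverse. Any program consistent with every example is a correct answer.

map_add(-9) | take(3) | map_neg

Check, running the answer program on each example:
  [39, -18, 49] -> [30, -27, 40] -> [30, -27, 40] -> [-30, 27, -40]
  [9, 9, -2] -> [0, 0, -11] -> [0, 0, -11] -> [0, 0, 11]
  [23, 31, -24] -> [14, 22, -33] -> [14, 22, -33] -> [-14, -22, 33]
  [-41, 17, 21, 26, 8, 27, 38, 19] -> [-50, 8, 12, 17, -1, 18, 29, 10] -> [-50, 8, 12] -> [50, -8, -12]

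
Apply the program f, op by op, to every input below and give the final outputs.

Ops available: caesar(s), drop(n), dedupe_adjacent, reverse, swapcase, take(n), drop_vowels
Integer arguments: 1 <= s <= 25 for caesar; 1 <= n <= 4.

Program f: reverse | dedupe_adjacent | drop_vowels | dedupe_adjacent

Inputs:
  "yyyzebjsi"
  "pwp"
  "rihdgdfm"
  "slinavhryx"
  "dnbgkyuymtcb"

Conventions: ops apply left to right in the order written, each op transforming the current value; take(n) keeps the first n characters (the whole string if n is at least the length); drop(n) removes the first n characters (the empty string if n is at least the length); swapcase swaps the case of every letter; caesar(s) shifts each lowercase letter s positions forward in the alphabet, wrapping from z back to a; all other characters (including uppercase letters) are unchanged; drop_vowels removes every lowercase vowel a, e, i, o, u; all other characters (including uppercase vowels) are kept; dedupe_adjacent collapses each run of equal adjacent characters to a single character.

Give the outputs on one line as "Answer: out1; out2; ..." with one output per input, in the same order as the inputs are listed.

Execution, op by op:
  "yyyzebjsi" -> "isjbezyyy" -> "isjbezy" -> "sjbzy" -> "sjbzy"
  "pwp" -> "pwp" -> "pwp" -> "pwp" -> "pwp"
  "rihdgdfm" -> "mfdgdhir" -> "mfdgdhir" -> "mfdgdhr" -> "mfdgdhr"
  "slinavhryx" -> "xyrhvanils" -> "xyrhvanils" -> "xyrhvnls" -> "xyrhvnls"
  "dnbgkyuymtcb" -> "bctmyuykgbnd" -> "bctmyuykgbnd" -> "bctmyykgbnd" -> "bctmykgbnd"

"sjbzy"; "pwp"; "mfdgdhr"; "xyrhvnls"; "bctmykgbnd"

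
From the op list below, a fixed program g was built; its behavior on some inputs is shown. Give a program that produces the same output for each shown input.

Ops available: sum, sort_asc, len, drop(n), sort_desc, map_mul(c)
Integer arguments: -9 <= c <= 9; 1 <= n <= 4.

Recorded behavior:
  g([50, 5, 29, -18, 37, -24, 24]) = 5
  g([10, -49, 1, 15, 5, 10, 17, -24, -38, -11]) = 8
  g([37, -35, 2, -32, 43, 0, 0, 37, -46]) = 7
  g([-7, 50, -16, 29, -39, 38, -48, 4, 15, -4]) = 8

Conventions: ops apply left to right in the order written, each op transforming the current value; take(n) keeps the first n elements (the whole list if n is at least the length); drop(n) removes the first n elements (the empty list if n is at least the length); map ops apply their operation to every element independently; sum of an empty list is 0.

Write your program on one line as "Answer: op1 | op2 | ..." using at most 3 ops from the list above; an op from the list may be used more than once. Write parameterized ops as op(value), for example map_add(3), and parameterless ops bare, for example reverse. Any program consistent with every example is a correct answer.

map_mul(8) | drop(2) | len

Check, running the answer program on each example:
  [50, 5, 29, -18, 37, -24, 24] -> [400, 40, 232, -144, 296, -192, 192] -> [232, -144, 296, -192, 192] -> 5
  [10, -49, 1, 15, 5, 10, 17, -24, -38, -11] -> [80, -392, 8, 120, 40, 80, 136, -192, -304, -88] -> [8, 120, 40, 80, 136, -192, -304, -88] -> 8
  [37, -35, 2, -32, 43, 0, 0, 37, -46] -> [296, -280, 16, -256, 344, 0, 0, 296, -368] -> [16, -256, 344, 0, 0, 296, -368] -> 7
  [-7, 50, -16, 29, -39, 38, -48, 4, 15, -4] -> [-56, 400, -128, 232, -312, 304, -384, 32, 120, -32] -> [-128, 232, -312, 304, -384, 32, 120, -32] -> 8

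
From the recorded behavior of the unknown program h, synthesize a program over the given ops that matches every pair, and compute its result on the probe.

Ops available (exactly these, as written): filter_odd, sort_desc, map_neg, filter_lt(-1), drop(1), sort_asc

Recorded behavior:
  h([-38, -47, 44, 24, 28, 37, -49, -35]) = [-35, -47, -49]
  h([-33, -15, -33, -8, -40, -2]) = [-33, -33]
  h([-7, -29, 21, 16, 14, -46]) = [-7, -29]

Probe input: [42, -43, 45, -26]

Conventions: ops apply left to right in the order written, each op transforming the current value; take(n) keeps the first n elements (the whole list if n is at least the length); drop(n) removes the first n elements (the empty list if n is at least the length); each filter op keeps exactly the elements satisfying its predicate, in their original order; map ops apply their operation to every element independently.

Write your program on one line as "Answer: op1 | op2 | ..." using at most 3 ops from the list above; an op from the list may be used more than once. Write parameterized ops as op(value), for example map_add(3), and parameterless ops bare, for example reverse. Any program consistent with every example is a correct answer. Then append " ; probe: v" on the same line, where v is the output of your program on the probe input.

sort_desc | filter_odd | drop(1) ; probe: [-43]

Check, running the answer program on each example:
  [-38, -47, 44, 24, 28, 37, -49, -35] -> [44, 37, 28, 24, -35, -38, -47, -49] -> [37, -35, -47, -49] -> [-35, -47, -49]
  [-33, -15, -33, -8, -40, -2] -> [-2, -8, -15, -33, -33, -40] -> [-15, -33, -33] -> [-33, -33]
  [-7, -29, 21, 16, 14, -46] -> [21, 16, 14, -7, -29, -46] -> [21, -7, -29] -> [-7, -29]
  probe: [42, -43, 45, -26] -> [45, 42, -26, -43] -> [45, -43] -> [-43]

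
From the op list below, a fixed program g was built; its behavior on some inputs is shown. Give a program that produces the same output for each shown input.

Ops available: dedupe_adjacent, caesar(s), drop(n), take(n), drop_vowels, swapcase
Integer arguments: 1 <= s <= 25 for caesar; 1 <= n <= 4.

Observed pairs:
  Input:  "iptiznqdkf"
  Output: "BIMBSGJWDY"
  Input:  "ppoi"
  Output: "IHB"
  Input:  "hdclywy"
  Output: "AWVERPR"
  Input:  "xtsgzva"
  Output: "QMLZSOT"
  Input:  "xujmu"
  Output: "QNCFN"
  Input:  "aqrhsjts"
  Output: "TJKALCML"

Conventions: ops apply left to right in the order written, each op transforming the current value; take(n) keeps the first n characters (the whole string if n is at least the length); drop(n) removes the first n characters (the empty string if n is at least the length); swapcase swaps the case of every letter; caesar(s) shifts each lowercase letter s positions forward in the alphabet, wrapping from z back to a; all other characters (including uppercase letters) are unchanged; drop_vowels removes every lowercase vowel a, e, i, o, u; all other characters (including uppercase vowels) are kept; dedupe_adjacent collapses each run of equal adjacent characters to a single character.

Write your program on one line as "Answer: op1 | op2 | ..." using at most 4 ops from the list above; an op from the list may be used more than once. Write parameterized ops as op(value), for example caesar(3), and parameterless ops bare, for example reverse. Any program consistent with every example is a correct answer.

caesar(19) | swapcase | dedupe_adjacent

Check, running the answer program on each example:
  "iptiznqdkf" -> "bimbsgjwdy" -> "BIMBSGJWDY" -> "BIMBSGJWDY"
  "ppoi" -> "iihb" -> "IIHB" -> "IHB"
  "hdclywy" -> "awverpr" -> "AWVERPR" -> "AWVERPR"
  "xtsgzva" -> "qmlzsot" -> "QMLZSOT" -> "QMLZSOT"
  "xujmu" -> "qncfn" -> "QNCFN" -> "QNCFN"
  "aqrhsjts" -> "tjkalcml" -> "TJKALCML" -> "TJKALCML"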